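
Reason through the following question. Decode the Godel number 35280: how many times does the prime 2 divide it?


Factorize 35280 by dividing by 2 repeatedly.
Division steps: 2 divides 35280 exactly 4 time(s).
Exponent of 2 = 4

4


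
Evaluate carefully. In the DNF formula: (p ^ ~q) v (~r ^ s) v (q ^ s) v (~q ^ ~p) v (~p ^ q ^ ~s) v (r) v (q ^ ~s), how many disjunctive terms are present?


A DNF formula is a disjunction of terms (conjunctions).
Terms are separated by v.
Counting the disjuncts: 7 terms.

7


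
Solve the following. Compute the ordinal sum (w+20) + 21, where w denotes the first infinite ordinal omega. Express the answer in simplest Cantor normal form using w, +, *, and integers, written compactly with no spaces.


Compute (w+20) + 21.
Ordinal + is associative but NOT commutative; for finite n>0, n + w = w but w + n stays w+n.
By associativity: (w+20) + 21 = w + (20+21) = w+41.
Result = w+41

w+41


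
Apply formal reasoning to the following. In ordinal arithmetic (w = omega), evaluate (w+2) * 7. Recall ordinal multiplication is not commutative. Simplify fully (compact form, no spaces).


Compute (w+2) * 7.
Ordinal * is associative and left-distributive over +, but NOT commutative; for finite n>1, n*w = w but w*n stays w*n.
(w+2) * 7 = (w+2) repeated 7 times. Each intermediate +2 is absorbed by the following w; only the last survives: w*7+2.
Result = w*7+2

w*7+2


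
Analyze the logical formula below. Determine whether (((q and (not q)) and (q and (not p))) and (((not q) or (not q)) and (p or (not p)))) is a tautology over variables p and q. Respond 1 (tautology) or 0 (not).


Check all 4 assignments:
p=0, q=0: 0
p=0, q=1: 0
p=1, q=0: 0
p=1, q=1: 0
Satisfying count = 0/4.
Tautology iff count = 4: no.

0


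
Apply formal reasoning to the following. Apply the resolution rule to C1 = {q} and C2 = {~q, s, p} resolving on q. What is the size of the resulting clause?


Remove q from C1 and ~q from C2.
C1 remainder: {}
C2 remainder: {s, p}
Union (resolvent): {p, s}
Resolvent has 2 literal(s).

2


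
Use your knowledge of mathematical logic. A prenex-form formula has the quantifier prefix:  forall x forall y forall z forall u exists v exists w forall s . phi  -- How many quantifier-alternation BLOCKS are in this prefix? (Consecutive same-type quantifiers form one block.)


Quantifier-type sequence: A A A A E E A  (A=forall, E=exists)
Group into maximal same-type runs:
  Ax4 | Ex2 | Ax1
Number of blocks = 3

3


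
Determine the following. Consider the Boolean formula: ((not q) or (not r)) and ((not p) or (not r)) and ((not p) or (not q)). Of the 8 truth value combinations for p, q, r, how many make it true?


Evaluate all 8 assignments for p, q, r:
p=0, q=0, r=0: 1
p=0, q=0, r=1: 1
p=0, q=1, r=0: 1
p=0, q=1, r=1: 0
p=1, q=0, r=0: 1
p=1, q=0, r=1: 0
p=1, q=1, r=0: 0
p=1, q=1, r=1: 0
Satisfying count = 4

4


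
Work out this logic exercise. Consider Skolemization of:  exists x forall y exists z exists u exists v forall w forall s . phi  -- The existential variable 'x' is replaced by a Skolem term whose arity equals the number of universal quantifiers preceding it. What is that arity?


Quantifier prefix: exists x forall y exists z exists u exists v forall w forall s
'x' is existentially quantified at position 1.
No universal quantifiers precede it.
Skolem function arity = 0 (a Skolem constant)

0


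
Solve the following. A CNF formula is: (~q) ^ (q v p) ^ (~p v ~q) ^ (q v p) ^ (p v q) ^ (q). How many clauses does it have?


A CNF formula is a conjunction of clauses.
Clauses are separated by ^.
Counting the conjuncts: 6 clauses.

6


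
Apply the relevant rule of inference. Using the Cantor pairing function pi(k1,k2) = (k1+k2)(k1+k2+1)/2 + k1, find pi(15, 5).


k1 + k2 = 20
(k1+k2)(k1+k2+1)/2 = 20 * 21 / 2 = 210
pi = 210 + 15 = 225

225


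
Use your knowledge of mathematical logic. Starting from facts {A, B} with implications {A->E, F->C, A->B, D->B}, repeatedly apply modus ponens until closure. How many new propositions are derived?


Initial facts: {A, B}
Apply modus ponens to closure:
  A and A->E  =>  E
Final known: {A, B, E}
New propositions: {E}
Count = 1

1


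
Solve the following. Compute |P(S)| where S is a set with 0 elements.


The power set of a set with n elements has 2^n elements.
|P(S)| = 2^0 = 1

1


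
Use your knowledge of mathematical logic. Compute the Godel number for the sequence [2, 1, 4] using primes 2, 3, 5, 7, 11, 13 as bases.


Encode each element as an exponent of the corresponding prime:
  2^2 = 4
  3^1 = 3
  5^4 = 625
Product = 4 * 3 * 625 = 7500

7500


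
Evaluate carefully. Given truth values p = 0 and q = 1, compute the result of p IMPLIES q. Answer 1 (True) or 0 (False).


p = 0, q = 1
Operation: p IMPLIES q
Evaluate: 0 IMPLIES 1 = 1

1


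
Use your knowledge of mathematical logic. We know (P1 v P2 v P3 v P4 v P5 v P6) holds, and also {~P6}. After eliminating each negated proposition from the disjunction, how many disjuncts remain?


Original disjuncts (6): P1, P2, P3, P4, P5, P6
Negated (eliminate): ~P6
Remaining disjuncts: P1, P2, P3, P4, P5
Count = 6 - 1 = 5

5


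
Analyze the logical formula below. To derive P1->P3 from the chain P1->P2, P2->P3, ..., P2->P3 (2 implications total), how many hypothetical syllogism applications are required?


With 2 implications in a chain connecting 3 propositions:
P1->P2, P2->P3, ..., P2->P3
Steps needed = (number of implications) - 1 = 2 - 1 = 1

1


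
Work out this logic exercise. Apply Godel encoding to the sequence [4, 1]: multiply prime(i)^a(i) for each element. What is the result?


Encode each element as an exponent of the corresponding prime:
  2^4 = 16
  3^1 = 3
Product = 16 * 3 = 48

48


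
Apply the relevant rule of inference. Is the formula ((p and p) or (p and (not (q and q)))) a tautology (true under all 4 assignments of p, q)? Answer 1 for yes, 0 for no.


Check all 4 assignments:
p=0, q=0: 0
p=0, q=1: 0
p=1, q=0: 1
p=1, q=1: 1
Satisfying count = 2/4.
Tautology iff count = 4: no.

0


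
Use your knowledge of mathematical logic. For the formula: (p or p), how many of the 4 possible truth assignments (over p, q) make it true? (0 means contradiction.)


Check all 4 assignments:
p=0, q=0: 0
p=0, q=1: 0
p=1, q=0: 1
p=1, q=1: 1
Count of True = 2

2


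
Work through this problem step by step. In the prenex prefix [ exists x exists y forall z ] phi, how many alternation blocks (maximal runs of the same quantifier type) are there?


Quantifier-type sequence: E E A  (A=forall, E=exists)
Group into maximal same-type runs:
  Ex2 | Ax1
Number of blocks = 2

2


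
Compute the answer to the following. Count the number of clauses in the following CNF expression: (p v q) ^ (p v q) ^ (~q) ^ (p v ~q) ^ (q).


A CNF formula is a conjunction of clauses.
Clauses are separated by ^.
Counting the conjuncts: 5 clauses.

5


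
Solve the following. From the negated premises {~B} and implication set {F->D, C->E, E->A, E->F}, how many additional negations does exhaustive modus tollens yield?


Initial negated facts: {~B}
Apply modus tollens to closure:
  (no implication fires)
Final negated: {~B}
New negations: {(none)}
Count = 0

0


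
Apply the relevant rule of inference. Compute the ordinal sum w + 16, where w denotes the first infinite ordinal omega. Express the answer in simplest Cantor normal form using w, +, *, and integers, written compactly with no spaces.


Compute w + 16.
Ordinal + is associative but NOT commutative; for finite n>0, n + w = w but w + n stays w+n.
w + 16 is already in normal form (a successor ordinal beyond w).
Result = w+16

w+16


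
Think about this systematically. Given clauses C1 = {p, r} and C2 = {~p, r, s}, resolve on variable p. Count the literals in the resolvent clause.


Remove p from C1 and ~p from C2.
C1 remainder: {r}
C2 remainder: {r, s}
Union (resolvent): {r, s}
Resolvent has 2 literal(s).

2


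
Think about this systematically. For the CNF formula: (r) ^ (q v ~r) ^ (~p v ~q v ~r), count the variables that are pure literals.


Check each variable for pure literal status:
p: pure negative
q: mixed (not pure)
r: mixed (not pure)
Pure literal count = 1

1


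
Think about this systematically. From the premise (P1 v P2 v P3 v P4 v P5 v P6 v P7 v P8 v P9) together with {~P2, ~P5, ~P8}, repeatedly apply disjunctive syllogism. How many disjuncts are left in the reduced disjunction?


Original disjuncts (9): P1, P2, P3, P4, P5, P6, P7, P8, P9
Negated (eliminate): ~P2, ~P5, ~P8
Remaining disjuncts: P1, P3, P4, P6, P7, P9
Count = 9 - 3 = 6

6


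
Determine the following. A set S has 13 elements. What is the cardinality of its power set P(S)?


The power set of a set with n elements has 2^n elements.
|P(S)| = 2^13 = 8192

8192


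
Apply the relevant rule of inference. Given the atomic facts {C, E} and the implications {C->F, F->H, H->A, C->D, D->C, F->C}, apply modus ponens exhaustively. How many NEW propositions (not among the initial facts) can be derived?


Initial facts: {C, E}
Apply modus ponens to closure:
  C and C->F  =>  F
  F and F->H  =>  H
  H and H->A  =>  A
  C and C->D  =>  D
Final known: {A, C, D, E, F, H}
New propositions: {A, D, F, H}
Count = 4

4


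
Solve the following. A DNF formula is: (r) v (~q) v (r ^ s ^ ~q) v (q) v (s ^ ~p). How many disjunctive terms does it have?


A DNF formula is a disjunction of terms (conjunctions).
Terms are separated by v.
Counting the disjuncts: 5 terms.

5


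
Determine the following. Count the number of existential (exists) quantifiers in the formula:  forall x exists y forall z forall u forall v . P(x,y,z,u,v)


Quantifier prefix: forall x exists y forall z forall u forall v
Mark each quantifier type:
  U E U U U
Universal count = 4, Existential count = 1
Asked for existential (exists) quantifiers: 1

1


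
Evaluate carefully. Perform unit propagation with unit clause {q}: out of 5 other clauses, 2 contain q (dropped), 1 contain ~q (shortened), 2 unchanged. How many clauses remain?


Satisfied (removed): 2
Shortened (remain): 1
Unchanged (remain): 2
Remaining = 1 + 2 = 3

3


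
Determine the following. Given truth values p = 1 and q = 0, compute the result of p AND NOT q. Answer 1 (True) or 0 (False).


p = 1, q = 0
Operation: p AND NOT q
Evaluate: 1 AND NOT 0 = 1

1


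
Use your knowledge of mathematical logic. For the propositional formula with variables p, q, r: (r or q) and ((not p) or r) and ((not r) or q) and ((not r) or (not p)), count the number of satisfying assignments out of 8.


Evaluate all 8 assignments for p, q, r:
p=0, q=0, r=0: 0
p=0, q=0, r=1: 0
p=0, q=1, r=0: 1
p=0, q=1, r=1: 1
p=1, q=0, r=0: 0
p=1, q=0, r=1: 0
p=1, q=1, r=0: 0
p=1, q=1, r=1: 0
Satisfying count = 2

2


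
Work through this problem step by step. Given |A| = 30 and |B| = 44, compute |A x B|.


The Cartesian product A x B contains all ordered pairs (a, b).
|A x B| = |A| * |B| = 30 * 44 = 1320

1320


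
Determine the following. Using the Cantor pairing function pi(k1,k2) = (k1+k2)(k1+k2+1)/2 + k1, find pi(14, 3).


k1 + k2 = 17
(k1+k2)(k1+k2+1)/2 = 17 * 18 / 2 = 153
pi = 153 + 14 = 167

167


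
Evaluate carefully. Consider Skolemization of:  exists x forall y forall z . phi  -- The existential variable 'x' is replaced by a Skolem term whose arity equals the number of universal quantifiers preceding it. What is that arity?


Quantifier prefix: exists x forall y forall z
'x' is existentially quantified at position 1.
No universal quantifiers precede it.
Skolem function arity = 0 (a Skolem constant)

0


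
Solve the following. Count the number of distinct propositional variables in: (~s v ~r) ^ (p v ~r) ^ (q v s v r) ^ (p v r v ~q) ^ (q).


Identify each variable that appears in the formula.
Variables found: p, q, r, s
Count = 4

4


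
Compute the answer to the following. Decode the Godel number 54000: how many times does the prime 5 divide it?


Factorize 54000 by dividing by 5 repeatedly.
Division steps: 5 divides 54000 exactly 3 time(s).
Exponent of 5 = 3

3


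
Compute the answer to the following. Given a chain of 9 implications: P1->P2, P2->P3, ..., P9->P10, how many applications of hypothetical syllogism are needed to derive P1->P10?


With 9 implications in a chain connecting 10 propositions:
P1->P2, P2->P3, ..., P9->P10
Steps needed = (number of implications) - 1 = 9 - 1 = 8

8


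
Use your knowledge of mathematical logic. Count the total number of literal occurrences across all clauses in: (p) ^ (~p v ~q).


Counting literals in each clause:
Clause 1: 1 literal(s)
Clause 2: 2 literal(s)
Total = 3

3


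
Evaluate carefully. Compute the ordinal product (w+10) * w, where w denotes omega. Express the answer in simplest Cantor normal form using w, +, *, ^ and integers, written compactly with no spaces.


Compute (w+10) * w.
Ordinal * is associative and left-distributive over +, but NOT commutative; for finite n>1, n*w = w but w*n stays w*n.
(w+10) * w = sup{(w+10)*k : k<w} = sup{w*k+10} = w^2 (the +10 tail is absorbed in the limit).
Result = w^2

w^2


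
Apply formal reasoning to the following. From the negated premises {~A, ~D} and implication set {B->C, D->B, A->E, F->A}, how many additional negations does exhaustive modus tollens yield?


Initial negated facts: {~A, ~D}
Apply modus tollens to closure:
  ~A and F->A  =>  ~F
Final negated: {~A, ~D, ~F}
New negations: {~F}
Count = 1

1


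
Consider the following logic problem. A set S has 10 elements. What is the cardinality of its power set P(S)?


The power set of a set with n elements has 2^n elements.
|P(S)| = 2^10 = 1024

1024


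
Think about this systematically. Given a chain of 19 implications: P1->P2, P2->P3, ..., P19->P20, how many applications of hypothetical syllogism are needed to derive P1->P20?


With 19 implications in a chain connecting 20 propositions:
P1->P2, P2->P3, ..., P19->P20
Steps needed = (number of implications) - 1 = 19 - 1 = 18

18


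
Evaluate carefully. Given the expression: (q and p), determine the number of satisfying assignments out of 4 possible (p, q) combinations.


Check all 4 assignments:
p=0, q=0: 0
p=0, q=1: 0
p=1, q=0: 0
p=1, q=1: 1
Count of True = 1

1


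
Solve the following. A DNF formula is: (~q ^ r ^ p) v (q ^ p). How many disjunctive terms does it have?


A DNF formula is a disjunction of terms (conjunctions).
Terms are separated by v.
Counting the disjuncts: 2 terms.

2


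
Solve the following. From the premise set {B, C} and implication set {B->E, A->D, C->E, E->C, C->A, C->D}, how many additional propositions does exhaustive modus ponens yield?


Initial facts: {B, C}
Apply modus ponens to closure:
  B and B->E  =>  E
  C and C->A  =>  A
  C and C->D  =>  D
Final known: {A, B, C, D, E}
New propositions: {A, D, E}
Count = 3

3


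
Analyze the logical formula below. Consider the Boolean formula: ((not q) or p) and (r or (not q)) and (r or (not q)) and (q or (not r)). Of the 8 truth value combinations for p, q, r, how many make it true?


Evaluate all 8 assignments for p, q, r:
p=0, q=0, r=0: 1
p=0, q=0, r=1: 0
p=0, q=1, r=0: 0
p=0, q=1, r=1: 0
p=1, q=0, r=0: 1
p=1, q=0, r=1: 0
p=1, q=1, r=0: 0
p=1, q=1, r=1: 1
Satisfying count = 3

3


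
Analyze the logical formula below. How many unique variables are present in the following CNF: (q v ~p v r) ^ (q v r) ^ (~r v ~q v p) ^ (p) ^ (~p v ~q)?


Identify each variable that appears in the formula.
Variables found: p, q, r
Count = 3

3


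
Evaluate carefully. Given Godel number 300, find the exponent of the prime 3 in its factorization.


Factorize 300 by dividing by 3 repeatedly.
Division steps: 3 divides 300 exactly 1 time(s).
Exponent of 3 = 1

1


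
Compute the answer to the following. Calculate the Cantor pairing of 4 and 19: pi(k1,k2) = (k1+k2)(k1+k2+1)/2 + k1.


k1 + k2 = 23
(k1+k2)(k1+k2+1)/2 = 23 * 24 / 2 = 276
pi = 276 + 4 = 280

280


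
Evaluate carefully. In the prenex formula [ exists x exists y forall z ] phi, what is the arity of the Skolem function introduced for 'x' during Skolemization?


Quantifier prefix: exists x exists y forall z
'x' is existentially quantified at position 1.
No universal quantifiers precede it.
Skolem function arity = 0 (a Skolem constant)

0


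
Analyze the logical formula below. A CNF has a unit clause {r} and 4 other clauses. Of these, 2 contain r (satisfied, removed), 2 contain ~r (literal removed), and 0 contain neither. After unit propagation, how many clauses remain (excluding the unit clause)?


Satisfied (removed): 2
Shortened (remain): 2
Unchanged (remain): 0
Remaining = 2 + 0 = 2

2


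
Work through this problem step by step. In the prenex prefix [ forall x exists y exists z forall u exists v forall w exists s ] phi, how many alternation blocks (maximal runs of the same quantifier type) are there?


Quantifier-type sequence: A E E A E A E  (A=forall, E=exists)
Group into maximal same-type runs:
  Ax1 | Ex2 | Ax1 | Ex1 | Ax1 | Ex1
Number of blocks = 6

6


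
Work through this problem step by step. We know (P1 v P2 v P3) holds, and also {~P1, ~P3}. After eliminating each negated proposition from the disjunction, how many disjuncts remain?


Original disjuncts (3): P1, P2, P3
Negated (eliminate): ~P1, ~P3
Remaining disjuncts: P2
Count = 3 - 2 = 1

1


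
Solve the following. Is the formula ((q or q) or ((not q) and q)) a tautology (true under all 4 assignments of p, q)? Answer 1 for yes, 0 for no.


Check all 4 assignments:
p=0, q=0: 0
p=0, q=1: 1
p=1, q=0: 0
p=1, q=1: 1
Satisfying count = 2/4.
Tautology iff count = 4: no.

0


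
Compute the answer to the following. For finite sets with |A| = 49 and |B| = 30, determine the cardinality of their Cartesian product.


The Cartesian product A x B contains all ordered pairs (a, b).
|A x B| = |A| * |B| = 49 * 30 = 1470

1470


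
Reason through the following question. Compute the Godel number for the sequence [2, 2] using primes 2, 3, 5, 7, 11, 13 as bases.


Encode each element as an exponent of the corresponding prime:
  2^2 = 4
  3^2 = 9
Product = 4 * 9 = 36

36


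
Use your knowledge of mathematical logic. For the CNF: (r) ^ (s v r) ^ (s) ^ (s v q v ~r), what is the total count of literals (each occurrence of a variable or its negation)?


Counting literals in each clause:
Clause 1: 1 literal(s)
Clause 2: 2 literal(s)
Clause 3: 1 literal(s)
Clause 4: 3 literal(s)
Total = 7

7


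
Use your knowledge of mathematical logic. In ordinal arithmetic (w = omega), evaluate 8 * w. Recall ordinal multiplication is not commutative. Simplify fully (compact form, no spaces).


Compute 8 * w.
Ordinal * is associative and left-distributive over +, but NOT commutative; for finite n>1, n*w = w but w*n stays w*n.
For finite n>0, n * w = sup{n*k : k<w} = w. So 8 * w = w.
Result = w

w


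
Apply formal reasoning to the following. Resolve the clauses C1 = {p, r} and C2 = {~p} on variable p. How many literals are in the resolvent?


Remove p from C1 and ~p from C2.
C1 remainder: {r}
C2 remainder: {}
Union (resolvent): {r}
Resolvent has 1 literal(s).

1


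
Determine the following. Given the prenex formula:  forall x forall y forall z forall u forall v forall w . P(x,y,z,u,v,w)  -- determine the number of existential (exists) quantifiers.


Quantifier prefix: forall x forall y forall z forall u forall v forall w
Mark each quantifier type:
  U U U U U U
Universal count = 6, Existential count = 0
Asked for existential (exists) quantifiers: 0

0


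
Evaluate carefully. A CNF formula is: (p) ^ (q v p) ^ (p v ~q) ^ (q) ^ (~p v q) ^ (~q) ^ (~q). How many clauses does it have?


A CNF formula is a conjunction of clauses.
Clauses are separated by ^.
Counting the conjuncts: 7 clauses.

7


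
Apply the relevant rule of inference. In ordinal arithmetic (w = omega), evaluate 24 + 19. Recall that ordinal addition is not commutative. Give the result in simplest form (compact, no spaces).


Compute 24 + 19.
Ordinal + is associative but NOT commutative; for finite n>0, n + w = w but w + n stays w+n.
Both operands finite; ordinal + agrees with natural +: 24 + 19 = 43.
Result = 43

43


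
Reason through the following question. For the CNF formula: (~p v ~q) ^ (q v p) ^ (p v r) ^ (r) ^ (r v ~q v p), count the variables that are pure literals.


Check each variable for pure literal status:
p: mixed (not pure)
q: mixed (not pure)
r: pure positive
Pure literal count = 1

1


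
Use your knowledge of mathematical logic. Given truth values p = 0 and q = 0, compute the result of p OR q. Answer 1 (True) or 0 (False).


p = 0, q = 0
Operation: p OR q
Evaluate: 0 OR 0 = 0

0


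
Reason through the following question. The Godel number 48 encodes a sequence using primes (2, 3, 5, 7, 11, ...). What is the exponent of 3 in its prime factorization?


Factorize 48 by dividing by 3 repeatedly.
Division steps: 3 divides 48 exactly 1 time(s).
Exponent of 3 = 1

1


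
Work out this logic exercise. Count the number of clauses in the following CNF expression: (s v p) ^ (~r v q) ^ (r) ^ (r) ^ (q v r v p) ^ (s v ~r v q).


A CNF formula is a conjunction of clauses.
Clauses are separated by ^.
Counting the conjuncts: 6 clauses.

6


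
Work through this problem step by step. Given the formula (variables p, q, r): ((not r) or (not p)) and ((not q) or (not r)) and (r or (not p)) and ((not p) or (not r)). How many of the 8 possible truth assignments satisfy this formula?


Evaluate all 8 assignments for p, q, r:
p=0, q=0, r=0: 1
p=0, q=0, r=1: 1
p=0, q=1, r=0: 1
p=0, q=1, r=1: 0
p=1, q=0, r=0: 0
p=1, q=0, r=1: 0
p=1, q=1, r=0: 0
p=1, q=1, r=1: 0
Satisfying count = 3

3


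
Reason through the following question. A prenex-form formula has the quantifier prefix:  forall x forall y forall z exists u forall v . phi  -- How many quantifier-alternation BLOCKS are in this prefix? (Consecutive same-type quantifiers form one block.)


Quantifier-type sequence: A A A E A  (A=forall, E=exists)
Group into maximal same-type runs:
  Ax3 | Ex1 | Ax1
Number of blocks = 3

3


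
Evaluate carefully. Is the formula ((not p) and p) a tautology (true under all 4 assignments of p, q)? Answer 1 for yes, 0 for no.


Check all 4 assignments:
p=0, q=0: 0
p=0, q=1: 0
p=1, q=0: 0
p=1, q=1: 0
Satisfying count = 0/4.
Tautology iff count = 4: no.

0


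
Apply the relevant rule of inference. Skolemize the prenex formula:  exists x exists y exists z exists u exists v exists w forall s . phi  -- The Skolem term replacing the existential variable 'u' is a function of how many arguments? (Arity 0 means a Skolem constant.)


Quantifier prefix: exists x exists y exists z exists u exists v exists w forall s
'u' is existentially quantified at position 4.
No universal quantifiers precede it.
Skolem function arity = 0 (a Skolem constant)

0


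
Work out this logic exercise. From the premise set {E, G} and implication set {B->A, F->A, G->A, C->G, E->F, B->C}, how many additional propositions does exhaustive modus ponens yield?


Initial facts: {E, G}
Apply modus ponens to closure:
  G and G->A  =>  A
  E and E->F  =>  F
Final known: {A, E, F, G}
New propositions: {A, F}
Count = 2

2


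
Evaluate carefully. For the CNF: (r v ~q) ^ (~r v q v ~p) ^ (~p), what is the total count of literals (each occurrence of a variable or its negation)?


Counting literals in each clause:
Clause 1: 2 literal(s)
Clause 2: 3 literal(s)
Clause 3: 1 literal(s)
Total = 6

6


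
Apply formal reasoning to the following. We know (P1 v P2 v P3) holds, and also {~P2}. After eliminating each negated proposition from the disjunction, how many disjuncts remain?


Original disjuncts (3): P1, P2, P3
Negated (eliminate): ~P2
Remaining disjuncts: P1, P3
Count = 3 - 1 = 2

2


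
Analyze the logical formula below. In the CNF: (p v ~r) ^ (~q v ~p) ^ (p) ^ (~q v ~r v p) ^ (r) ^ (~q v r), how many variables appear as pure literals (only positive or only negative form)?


Check each variable for pure literal status:
p: mixed (not pure)
q: pure negative
r: mixed (not pure)
Pure literal count = 1

1


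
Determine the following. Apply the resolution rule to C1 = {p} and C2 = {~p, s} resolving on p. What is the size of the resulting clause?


Remove p from C1 and ~p from C2.
C1 remainder: {}
C2 remainder: {s}
Union (resolvent): {s}
Resolvent has 1 literal(s).

1


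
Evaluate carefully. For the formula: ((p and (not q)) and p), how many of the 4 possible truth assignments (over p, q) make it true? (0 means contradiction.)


Check all 4 assignments:
p=0, q=0: 0
p=0, q=1: 0
p=1, q=0: 1
p=1, q=1: 0
Count of True = 1

1


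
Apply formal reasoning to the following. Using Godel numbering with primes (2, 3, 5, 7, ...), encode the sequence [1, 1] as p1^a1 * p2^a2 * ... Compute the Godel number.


Encode each element as an exponent of the corresponding prime:
  2^1 = 2
  3^1 = 3
Product = 2 * 3 = 6

6


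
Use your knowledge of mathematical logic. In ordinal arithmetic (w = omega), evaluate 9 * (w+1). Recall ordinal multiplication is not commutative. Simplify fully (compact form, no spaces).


Compute 9 * (w+1).
Ordinal * is associative and left-distributive over +, but NOT commutative; for finite n>1, n*w = w but w*n stays w*n.
By left-distributivity: 9 * (w+1) = 9*w + 9*1 = w + 9 = w+9.
Result = w+9

w+9


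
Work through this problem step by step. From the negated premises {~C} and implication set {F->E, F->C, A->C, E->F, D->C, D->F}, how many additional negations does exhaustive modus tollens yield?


Initial negated facts: {~C}
Apply modus tollens to closure:
  ~C and F->C  =>  ~F
  ~C and A->C  =>  ~A
  ~F and E->F  =>  ~E
  ~C and D->C  =>  ~D
Final negated: {~A, ~C, ~D, ~E, ~F}
New negations: {~A, ~D, ~E, ~F}
Count = 4

4


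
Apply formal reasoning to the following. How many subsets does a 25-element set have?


The power set of a set with n elements has 2^n elements.
|P(S)| = 2^25 = 33554432

33554432


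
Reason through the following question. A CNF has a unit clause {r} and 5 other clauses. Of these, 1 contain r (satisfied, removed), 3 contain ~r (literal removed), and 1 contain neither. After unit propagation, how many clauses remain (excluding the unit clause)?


Satisfied (removed): 1
Shortened (remain): 3
Unchanged (remain): 1
Remaining = 3 + 1 = 4

4


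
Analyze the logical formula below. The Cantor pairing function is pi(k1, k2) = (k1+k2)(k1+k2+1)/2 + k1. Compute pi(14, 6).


k1 + k2 = 20
(k1+k2)(k1+k2+1)/2 = 20 * 21 / 2 = 210
pi = 210 + 14 = 224

224


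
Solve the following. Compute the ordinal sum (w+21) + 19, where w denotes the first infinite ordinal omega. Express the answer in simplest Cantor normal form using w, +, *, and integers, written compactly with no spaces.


Compute (w+21) + 19.
Ordinal + is associative but NOT commutative; for finite n>0, n + w = w but w + n stays w+n.
By associativity: (w+21) + 19 = w + (21+19) = w+40.
Result = w+40

w+40


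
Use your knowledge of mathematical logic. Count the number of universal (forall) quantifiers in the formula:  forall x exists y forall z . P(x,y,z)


Quantifier prefix: forall x exists y forall z
Mark each quantifier type:
  U E U
Universal count = 2, Existential count = 1
Asked for universal (forall) quantifiers: 2

2


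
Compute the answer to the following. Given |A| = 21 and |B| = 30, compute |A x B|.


The Cartesian product A x B contains all ordered pairs (a, b).
|A x B| = |A| * |B| = 21 * 30 = 630

630


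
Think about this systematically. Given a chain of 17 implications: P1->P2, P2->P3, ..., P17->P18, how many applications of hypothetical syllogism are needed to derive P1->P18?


With 17 implications in a chain connecting 18 propositions:
P1->P2, P2->P3, ..., P17->P18
Steps needed = (number of implications) - 1 = 17 - 1 = 16

16


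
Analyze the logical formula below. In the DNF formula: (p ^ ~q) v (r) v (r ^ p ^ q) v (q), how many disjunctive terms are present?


A DNF formula is a disjunction of terms (conjunctions).
Terms are separated by v.
Counting the disjuncts: 4 terms.

4


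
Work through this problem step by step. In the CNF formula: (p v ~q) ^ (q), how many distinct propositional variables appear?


Identify each variable that appears in the formula.
Variables found: p, q
Count = 2

2


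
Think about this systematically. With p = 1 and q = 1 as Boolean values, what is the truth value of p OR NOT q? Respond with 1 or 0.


p = 1, q = 1
Operation: p OR NOT q
Evaluate: 1 OR NOT 1 = 1

1


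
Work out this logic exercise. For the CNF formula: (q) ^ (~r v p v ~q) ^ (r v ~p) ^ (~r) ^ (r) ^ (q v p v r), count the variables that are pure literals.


Check each variable for pure literal status:
p: mixed (not pure)
q: mixed (not pure)
r: mixed (not pure)
Pure literal count = 0

0


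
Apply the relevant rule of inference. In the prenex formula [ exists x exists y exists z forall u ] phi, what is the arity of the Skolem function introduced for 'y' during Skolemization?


Quantifier prefix: exists x exists y exists z forall u
'y' is existentially quantified at position 2.
No universal quantifiers precede it.
Skolem function arity = 0 (a Skolem constant)

0


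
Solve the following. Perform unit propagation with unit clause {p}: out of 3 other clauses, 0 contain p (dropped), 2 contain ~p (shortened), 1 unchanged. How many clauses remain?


Satisfied (removed): 0
Shortened (remain): 2
Unchanged (remain): 1
Remaining = 2 + 1 = 3

3


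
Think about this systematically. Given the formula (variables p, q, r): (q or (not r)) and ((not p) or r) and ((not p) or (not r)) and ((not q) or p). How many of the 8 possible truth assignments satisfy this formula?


Evaluate all 8 assignments for p, q, r:
p=0, q=0, r=0: 1
p=0, q=0, r=1: 0
p=0, q=1, r=0: 0
p=0, q=1, r=1: 0
p=1, q=0, r=0: 0
p=1, q=0, r=1: 0
p=1, q=1, r=0: 0
p=1, q=1, r=1: 0
Satisfying count = 1

1


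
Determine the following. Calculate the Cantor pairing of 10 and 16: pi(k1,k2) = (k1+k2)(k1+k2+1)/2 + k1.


k1 + k2 = 26
(k1+k2)(k1+k2+1)/2 = 26 * 27 / 2 = 351
pi = 351 + 10 = 361

361


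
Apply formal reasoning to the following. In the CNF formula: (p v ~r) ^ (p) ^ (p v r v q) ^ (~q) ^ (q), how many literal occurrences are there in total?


Counting literals in each clause:
Clause 1: 2 literal(s)
Clause 2: 1 literal(s)
Clause 3: 3 literal(s)
Clause 4: 1 literal(s)
Clause 5: 1 literal(s)
Total = 8

8


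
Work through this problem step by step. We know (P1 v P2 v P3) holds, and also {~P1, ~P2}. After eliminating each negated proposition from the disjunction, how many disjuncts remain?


Original disjuncts (3): P1, P2, P3
Negated (eliminate): ~P1, ~P2
Remaining disjuncts: P3
Count = 3 - 2 = 1

1


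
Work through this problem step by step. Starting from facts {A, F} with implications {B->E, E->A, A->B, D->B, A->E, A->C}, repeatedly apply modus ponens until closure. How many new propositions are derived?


Initial facts: {A, F}
Apply modus ponens to closure:
  A and A->B  =>  B
  A and A->E  =>  E
  A and A->C  =>  C
Final known: {A, B, C, E, F}
New propositions: {B, C, E}
Count = 3

3


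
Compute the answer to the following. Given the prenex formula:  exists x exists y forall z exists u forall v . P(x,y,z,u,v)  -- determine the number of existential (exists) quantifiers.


Quantifier prefix: exists x exists y forall z exists u forall v
Mark each quantifier type:
  E E U E U
Universal count = 2, Existential count = 3
Asked for existential (exists) quantifiers: 3

3


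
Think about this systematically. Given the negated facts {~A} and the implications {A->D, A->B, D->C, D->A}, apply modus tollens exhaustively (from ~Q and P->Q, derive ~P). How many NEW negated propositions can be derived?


Initial negated facts: {~A}
Apply modus tollens to closure:
  ~A and D->A  =>  ~D
Final negated: {~A, ~D}
New negations: {~D}
Count = 1

1


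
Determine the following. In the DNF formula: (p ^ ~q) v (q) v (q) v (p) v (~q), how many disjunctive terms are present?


A DNF formula is a disjunction of terms (conjunctions).
Terms are separated by v.
Counting the disjuncts: 5 terms.

5


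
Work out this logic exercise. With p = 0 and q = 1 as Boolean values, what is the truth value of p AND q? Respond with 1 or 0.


p = 0, q = 1
Operation: p AND q
Evaluate: 0 AND 1 = 0

0


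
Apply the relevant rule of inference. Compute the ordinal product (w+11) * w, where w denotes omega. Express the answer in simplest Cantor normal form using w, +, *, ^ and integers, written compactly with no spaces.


Compute (w+11) * w.
Ordinal * is associative and left-distributive over +, but NOT commutative; for finite n>1, n*w = w but w*n stays w*n.
(w+11) * w = sup{(w+11)*k : k<w} = sup{w*k+11} = w^2 (the +11 tail is absorbed in the limit).
Result = w^2

w^2


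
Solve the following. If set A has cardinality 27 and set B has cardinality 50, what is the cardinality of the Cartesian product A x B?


The Cartesian product A x B contains all ordered pairs (a, b).
|A x B| = |A| * |B| = 27 * 50 = 1350

1350


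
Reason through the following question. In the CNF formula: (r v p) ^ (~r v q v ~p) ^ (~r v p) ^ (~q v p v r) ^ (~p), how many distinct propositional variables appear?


Identify each variable that appears in the formula.
Variables found: p, q, r
Count = 3

3


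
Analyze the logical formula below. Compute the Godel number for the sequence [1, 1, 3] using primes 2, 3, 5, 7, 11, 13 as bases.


Encode each element as an exponent of the corresponding prime:
  2^1 = 2
  3^1 = 3
  5^3 = 125
Product = 2 * 3 * 125 = 750

750


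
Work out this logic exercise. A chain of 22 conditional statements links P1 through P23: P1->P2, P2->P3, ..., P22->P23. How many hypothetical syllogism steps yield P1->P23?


With 22 implications in a chain connecting 23 propositions:
P1->P2, P2->P3, ..., P22->P23
Steps needed = (number of implications) - 1 = 22 - 1 = 21

21


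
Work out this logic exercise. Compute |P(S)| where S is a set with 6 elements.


The power set of a set with n elements has 2^n elements.
|P(S)| = 2^6 = 64

64


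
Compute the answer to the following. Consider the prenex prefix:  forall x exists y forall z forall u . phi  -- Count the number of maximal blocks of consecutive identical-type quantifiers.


Quantifier-type sequence: A E A A  (A=forall, E=exists)
Group into maximal same-type runs:
  Ax1 | Ex1 | Ax2
Number of blocks = 3

3


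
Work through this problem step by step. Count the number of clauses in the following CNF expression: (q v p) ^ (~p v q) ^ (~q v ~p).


A CNF formula is a conjunction of clauses.
Clauses are separated by ^.
Counting the conjuncts: 3 clauses.

3


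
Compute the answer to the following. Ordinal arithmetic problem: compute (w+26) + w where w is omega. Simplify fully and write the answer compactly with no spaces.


Compute (w+26) + w.
Ordinal + is associative but NOT commutative; for finite n>0, n + w = w but w + n stays w+n.
(w+26) + w = w + (26+w) = w + w = w*2 (the finite tail 26 is absorbed by the right w).
Result = w*2

w*2


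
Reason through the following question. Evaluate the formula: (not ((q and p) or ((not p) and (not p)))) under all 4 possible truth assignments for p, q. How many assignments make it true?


Check all 4 assignments:
p=0, q=0: 0
p=0, q=1: 0
p=1, q=0: 1
p=1, q=1: 0
Count of True = 1

1


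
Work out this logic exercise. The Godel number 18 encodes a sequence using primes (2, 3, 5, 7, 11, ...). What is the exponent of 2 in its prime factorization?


Factorize 18 by dividing by 2 repeatedly.
Division steps: 2 divides 18 exactly 1 time(s).
Exponent of 2 = 1

1


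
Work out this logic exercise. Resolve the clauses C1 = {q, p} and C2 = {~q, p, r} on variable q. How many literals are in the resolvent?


Remove q from C1 and ~q from C2.
C1 remainder: {p}
C2 remainder: {p, r}
Union (resolvent): {p, r}
Resolvent has 2 literal(s).

2


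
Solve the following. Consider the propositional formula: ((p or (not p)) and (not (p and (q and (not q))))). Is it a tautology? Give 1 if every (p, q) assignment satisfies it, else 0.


Check all 4 assignments:
p=0, q=0: 1
p=0, q=1: 1
p=1, q=0: 1
p=1, q=1: 1
Satisfying count = 4/4.
Tautology iff count = 4: yes.

1


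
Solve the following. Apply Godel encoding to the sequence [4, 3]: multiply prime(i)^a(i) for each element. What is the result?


Encode each element as an exponent of the corresponding prime:
  2^4 = 16
  3^3 = 27
Product = 16 * 27 = 432

432


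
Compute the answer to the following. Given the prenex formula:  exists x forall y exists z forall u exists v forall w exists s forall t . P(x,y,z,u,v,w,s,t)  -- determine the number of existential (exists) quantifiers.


Quantifier prefix: exists x forall y exists z forall u exists v forall w exists s forall t
Mark each quantifier type:
  E U E U E U E U
Universal count = 4, Existential count = 4
Asked for existential (exists) quantifiers: 4

4


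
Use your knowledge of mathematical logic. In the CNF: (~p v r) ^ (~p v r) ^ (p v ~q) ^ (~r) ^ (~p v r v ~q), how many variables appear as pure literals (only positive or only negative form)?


Check each variable for pure literal status:
p: mixed (not pure)
q: pure negative
r: mixed (not pure)
Pure literal count = 1

1


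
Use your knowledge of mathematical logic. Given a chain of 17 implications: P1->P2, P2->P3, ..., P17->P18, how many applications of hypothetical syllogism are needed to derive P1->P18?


With 17 implications in a chain connecting 18 propositions:
P1->P2, P2->P3, ..., P17->P18
Steps needed = (number of implications) - 1 = 17 - 1 = 16

16


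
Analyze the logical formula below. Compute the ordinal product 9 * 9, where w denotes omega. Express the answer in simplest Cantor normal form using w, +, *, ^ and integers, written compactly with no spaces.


Compute 9 * 9.
Ordinal * is associative and left-distributive over +, but NOT commutative; for finite n>1, n*w = w but w*n stays w*n.
Both finite; ordinal * agrees with natural *: 9 * 9 = 81.
Result = 81

81


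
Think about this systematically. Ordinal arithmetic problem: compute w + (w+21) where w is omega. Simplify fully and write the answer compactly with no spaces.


Compute w + (w+21).
Ordinal + is associative but NOT commutative; for finite n>0, n + w = w but w + n stays w+n.
w + (w+21) = (w+w) + 21 = w*2+21.
Result = w*2+21

w*2+21


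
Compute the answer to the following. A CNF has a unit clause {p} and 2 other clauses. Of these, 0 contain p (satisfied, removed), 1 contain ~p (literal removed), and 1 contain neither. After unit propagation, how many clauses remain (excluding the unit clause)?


Satisfied (removed): 0
Shortened (remain): 1
Unchanged (remain): 1
Remaining = 1 + 1 = 2

2


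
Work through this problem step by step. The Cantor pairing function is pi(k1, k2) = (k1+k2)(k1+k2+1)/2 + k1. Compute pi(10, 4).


k1 + k2 = 14
(k1+k2)(k1+k2+1)/2 = 14 * 15 / 2 = 105
pi = 105 + 10 = 115

115


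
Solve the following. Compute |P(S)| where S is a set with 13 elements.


The power set of a set with n elements has 2^n elements.
|P(S)| = 2^13 = 8192

8192


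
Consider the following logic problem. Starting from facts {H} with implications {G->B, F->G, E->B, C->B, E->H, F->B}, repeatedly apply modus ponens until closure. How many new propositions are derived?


Initial facts: {H}
Apply modus ponens to closure:
  (no implication fires)
Final known: {H}
New propositions: {(none)}
Count = 0

0


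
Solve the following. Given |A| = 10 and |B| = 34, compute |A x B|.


The Cartesian product A x B contains all ordered pairs (a, b).
|A x B| = |A| * |B| = 10 * 34 = 340

340


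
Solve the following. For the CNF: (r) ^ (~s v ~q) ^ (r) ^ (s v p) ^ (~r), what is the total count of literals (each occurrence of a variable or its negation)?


Counting literals in each clause:
Clause 1: 1 literal(s)
Clause 2: 2 literal(s)
Clause 3: 1 literal(s)
Clause 4: 2 literal(s)
Clause 5: 1 literal(s)
Total = 7

7
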